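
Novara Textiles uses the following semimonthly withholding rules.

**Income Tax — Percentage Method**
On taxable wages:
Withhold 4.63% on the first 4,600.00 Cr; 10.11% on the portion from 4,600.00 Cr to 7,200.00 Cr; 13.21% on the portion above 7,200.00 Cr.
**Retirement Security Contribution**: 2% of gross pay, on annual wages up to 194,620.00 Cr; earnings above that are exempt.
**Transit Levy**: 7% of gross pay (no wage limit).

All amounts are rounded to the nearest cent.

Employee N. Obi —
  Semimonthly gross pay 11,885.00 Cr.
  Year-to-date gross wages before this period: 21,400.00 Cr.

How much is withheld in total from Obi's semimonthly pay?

2,164.38 Cr

Income Tax: taxable = 11,885.00 Cr
  475.84 Cr + 13.21% × (11,885.00 Cr − 7,200.00 Cr) = 475.84 Cr + 13.21% × 4,685.00 Cr = 1,094.73 Cr
Retirement Security Contribution: 2% × 11,885.00 Cr = 237.70 Cr
Transit Levy: 7% × 11,885.00 Cr = 831.95 Cr
Total: 1,094.73 Cr + 237.70 Cr + 831.95 Cr = 2,164.38 Cr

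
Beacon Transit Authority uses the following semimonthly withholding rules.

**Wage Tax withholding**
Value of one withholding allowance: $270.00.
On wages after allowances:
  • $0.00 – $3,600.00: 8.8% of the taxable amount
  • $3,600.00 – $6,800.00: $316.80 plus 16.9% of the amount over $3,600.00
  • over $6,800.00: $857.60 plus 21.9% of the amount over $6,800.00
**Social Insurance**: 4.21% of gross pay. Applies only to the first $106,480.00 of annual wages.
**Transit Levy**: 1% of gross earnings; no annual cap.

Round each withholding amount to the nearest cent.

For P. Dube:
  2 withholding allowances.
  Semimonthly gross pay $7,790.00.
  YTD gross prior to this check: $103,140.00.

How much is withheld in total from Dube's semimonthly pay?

Wage Tax: taxable = $7,790.00 − 2×$270.00 = $7,250.00
  $857.60 + 21.9% × ($7,250.00 − $6,800.00) = $857.60 + 21.9% × $450.00 = $956.15
Social Insurance: cap $106,480.00 − YTD $103,140.00 = $3,340.00 subject; 4.21% × $3,340.00 = $140.61
Transit Levy: 1% × $7,790.00 = $77.90
Total: $956.15 + $140.61 + $77.90 = $1,174.66

$1,174.66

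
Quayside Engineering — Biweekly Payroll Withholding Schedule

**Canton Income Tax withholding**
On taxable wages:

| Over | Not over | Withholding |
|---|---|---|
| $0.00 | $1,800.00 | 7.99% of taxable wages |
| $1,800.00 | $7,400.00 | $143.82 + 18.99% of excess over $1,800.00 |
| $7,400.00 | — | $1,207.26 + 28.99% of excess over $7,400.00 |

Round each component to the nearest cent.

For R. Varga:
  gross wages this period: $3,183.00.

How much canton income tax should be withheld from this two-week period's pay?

$406.45

Canton Income Tax: taxable = $3,183.00
  $143.82 + 18.99% × ($3,183.00 − $1,800.00) = $143.82 + 18.99% × $1,383.00 = $406.45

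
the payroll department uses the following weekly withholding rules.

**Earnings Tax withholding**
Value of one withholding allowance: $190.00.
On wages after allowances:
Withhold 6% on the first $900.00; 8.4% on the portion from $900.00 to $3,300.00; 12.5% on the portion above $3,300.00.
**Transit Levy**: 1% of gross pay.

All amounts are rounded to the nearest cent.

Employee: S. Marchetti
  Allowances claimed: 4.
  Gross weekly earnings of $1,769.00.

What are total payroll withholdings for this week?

Earnings Tax: taxable = $1,769.00 − 4×$190.00 = $1,009.00
  $54.00 + 8.4% × ($1,009.00 − $900.00) = $54.00 + 8.4% × $109.00 = $63.16
Transit Levy: 1% × $1,769.00 = $17.69
Total: $63.16 + $17.69 = $80.85

$80.85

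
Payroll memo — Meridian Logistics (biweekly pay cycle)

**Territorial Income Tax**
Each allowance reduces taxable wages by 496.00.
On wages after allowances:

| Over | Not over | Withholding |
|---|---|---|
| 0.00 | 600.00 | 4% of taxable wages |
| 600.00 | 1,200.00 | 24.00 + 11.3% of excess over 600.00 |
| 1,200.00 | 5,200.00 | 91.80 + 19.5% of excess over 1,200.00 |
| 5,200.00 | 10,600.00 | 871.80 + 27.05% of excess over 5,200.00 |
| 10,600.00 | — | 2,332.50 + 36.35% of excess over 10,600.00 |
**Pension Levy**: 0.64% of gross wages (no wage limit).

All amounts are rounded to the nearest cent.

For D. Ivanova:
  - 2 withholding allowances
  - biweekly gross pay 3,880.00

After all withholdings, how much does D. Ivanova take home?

Territorial Income Tax: taxable = 3,880.00 − 2×496.00 = 2,888.00
  91.80 + 19.5% × (2,888.00 − 1,200.00) = 91.80 + 19.5% × 1,688.00 = 420.96
Pension Levy: 0.64% × 3,880.00 = 24.83
Total withheld: 420.96 + 24.83 = 445.79
Net pay: 3,880.00 − 445.79 = 3,434.21

3,434.21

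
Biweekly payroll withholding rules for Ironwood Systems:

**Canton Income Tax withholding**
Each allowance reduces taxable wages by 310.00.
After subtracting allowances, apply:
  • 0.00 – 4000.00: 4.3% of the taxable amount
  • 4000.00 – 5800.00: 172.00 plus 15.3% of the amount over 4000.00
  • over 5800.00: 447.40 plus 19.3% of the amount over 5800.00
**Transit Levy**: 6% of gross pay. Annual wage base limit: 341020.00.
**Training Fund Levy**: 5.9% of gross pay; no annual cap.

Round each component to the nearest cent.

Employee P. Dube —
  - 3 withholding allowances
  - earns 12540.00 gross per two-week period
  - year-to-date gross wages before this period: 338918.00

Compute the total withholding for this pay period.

2434.71

Canton Income Tax: taxable = 12540.00 − 3×310.00 = 11610.00
  447.40 + 19.3% × (11610.00 − 5800.00) = 447.40 + 19.3% × 5810.00 = 1568.73
Transit Levy: cap 341020.00 − YTD 338918.00 = 2102.00 subject; 6% × 2102.00 = 126.12
Training Fund Levy: 5.9% × 12540.00 = 739.86
Total: 1568.73 + 126.12 + 739.86 = 2434.71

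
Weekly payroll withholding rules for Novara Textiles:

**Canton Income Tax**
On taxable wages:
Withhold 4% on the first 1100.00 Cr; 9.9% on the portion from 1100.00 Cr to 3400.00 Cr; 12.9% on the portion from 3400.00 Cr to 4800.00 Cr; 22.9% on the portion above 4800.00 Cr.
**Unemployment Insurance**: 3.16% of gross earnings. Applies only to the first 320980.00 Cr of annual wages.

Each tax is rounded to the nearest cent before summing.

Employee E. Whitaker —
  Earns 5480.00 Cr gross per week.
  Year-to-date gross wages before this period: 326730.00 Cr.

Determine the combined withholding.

Canton Income Tax: taxable = 5480.00 Cr
  452.30 Cr + 22.9% × (5480.00 Cr − 4800.00 Cr) = 452.30 Cr + 22.9% × 680.00 Cr = 608.02 Cr
Unemployment Insurance: YTD 326730.00 Cr ≥ cap 320980.00 Cr → 0.00 Cr
Total: 608.02 Cr + 0.00 Cr = 608.02 Cr

608.02 Cr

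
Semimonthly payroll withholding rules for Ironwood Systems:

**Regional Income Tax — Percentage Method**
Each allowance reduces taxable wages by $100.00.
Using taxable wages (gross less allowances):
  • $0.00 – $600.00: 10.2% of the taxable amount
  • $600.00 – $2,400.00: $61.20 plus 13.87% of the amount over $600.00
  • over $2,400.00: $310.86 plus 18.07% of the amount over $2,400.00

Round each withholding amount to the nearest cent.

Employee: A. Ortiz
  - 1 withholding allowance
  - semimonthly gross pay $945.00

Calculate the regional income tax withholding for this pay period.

Regional Income Tax: taxable = $945.00 − 1×$100.00 = $845.00
  $61.20 + 13.87% × ($845.00 − $600.00) = $61.20 + 13.87% × $245.00 = $95.18

$95.18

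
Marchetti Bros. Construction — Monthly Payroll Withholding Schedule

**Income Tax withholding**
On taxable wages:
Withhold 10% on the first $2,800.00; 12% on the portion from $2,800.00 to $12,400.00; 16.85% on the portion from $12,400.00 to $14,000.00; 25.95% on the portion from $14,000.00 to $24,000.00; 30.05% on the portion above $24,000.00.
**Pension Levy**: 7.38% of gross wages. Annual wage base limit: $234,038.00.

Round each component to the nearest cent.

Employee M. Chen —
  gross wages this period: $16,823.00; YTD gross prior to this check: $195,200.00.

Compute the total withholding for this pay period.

Income Tax: taxable = $16,823.00
  $1,701.60 + 25.95% × ($16,823.00 − $14,000.00) = $1,701.60 + 25.95% × $2,823.00 = $2,434.17
Pension Levy: 7.38% × $16,823.00 = $1,241.54
Total: $2,434.17 + $1,241.54 = $3,675.71

$3,675.71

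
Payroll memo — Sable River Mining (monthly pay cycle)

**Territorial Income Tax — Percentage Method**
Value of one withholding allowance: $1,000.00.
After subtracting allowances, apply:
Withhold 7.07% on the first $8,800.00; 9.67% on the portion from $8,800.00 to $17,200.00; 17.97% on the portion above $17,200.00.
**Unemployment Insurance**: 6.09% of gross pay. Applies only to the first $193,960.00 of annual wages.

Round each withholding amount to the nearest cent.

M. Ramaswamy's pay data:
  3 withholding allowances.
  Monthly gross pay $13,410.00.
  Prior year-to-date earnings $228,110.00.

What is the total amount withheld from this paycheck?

$777.85

Territorial Income Tax: taxable = $13,410.00 − 3×$1,000.00 = $10,410.00
  $622.16 + 9.67% × ($10,410.00 − $8,800.00) = $622.16 + 9.67% × $1,610.00 = $777.85
Unemployment Insurance: YTD $228,110.00 ≥ cap $193,960.00 → $0.00
Total: $777.85 + $0.00 = $777.85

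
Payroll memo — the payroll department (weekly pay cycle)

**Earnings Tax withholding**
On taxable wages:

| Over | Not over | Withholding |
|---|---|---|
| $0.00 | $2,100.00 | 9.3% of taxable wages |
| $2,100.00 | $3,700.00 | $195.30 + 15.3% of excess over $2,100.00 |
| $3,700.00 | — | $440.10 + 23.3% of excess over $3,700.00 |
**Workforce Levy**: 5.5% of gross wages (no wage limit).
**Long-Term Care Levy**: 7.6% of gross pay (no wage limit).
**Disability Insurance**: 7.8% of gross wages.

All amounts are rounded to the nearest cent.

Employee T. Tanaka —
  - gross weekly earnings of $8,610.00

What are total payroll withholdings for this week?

Earnings Tax: taxable = $8,610.00
  $440.10 + 23.3% × ($8,610.00 − $3,700.00) = $440.10 + 23.3% × $4,910.00 = $1,584.13
Workforce Levy: 5.5% × $8,610.00 = $473.55
Long-Term Care Levy: 7.6% × $8,610.00 = $654.36
Disability Insurance: 7.8% × $8,610.00 = $671.58
Total: $1,584.13 + $473.55 + $654.36 + $671.58 = $3,383.62

$3,383.62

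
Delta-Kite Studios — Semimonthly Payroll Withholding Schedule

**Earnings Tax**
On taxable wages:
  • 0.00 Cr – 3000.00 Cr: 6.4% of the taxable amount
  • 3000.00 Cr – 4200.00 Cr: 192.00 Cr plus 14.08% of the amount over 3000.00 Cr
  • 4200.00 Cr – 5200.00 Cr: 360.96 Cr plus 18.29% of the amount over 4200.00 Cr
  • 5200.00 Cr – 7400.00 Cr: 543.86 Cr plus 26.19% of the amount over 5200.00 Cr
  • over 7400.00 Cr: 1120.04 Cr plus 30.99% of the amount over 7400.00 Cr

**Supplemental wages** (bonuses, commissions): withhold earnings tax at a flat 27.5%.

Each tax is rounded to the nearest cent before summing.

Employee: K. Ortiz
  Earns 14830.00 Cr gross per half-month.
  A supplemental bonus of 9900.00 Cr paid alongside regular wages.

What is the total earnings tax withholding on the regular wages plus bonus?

6145.10 Cr

Earnings Tax: taxable = 14830.00 Cr
  1120.04 Cr + 30.99% × (14830.00 Cr − 7400.00 Cr) = 1120.04 Cr + 30.99% × 7430.00 Cr = 3422.60 Cr
Supplemental (27.5% flat on bonus): 27.5% × 9900.00 Cr = 2722.50 Cr
Total earnings tax: 3422.60 Cr + 2722.50 Cr = 6145.10 Cr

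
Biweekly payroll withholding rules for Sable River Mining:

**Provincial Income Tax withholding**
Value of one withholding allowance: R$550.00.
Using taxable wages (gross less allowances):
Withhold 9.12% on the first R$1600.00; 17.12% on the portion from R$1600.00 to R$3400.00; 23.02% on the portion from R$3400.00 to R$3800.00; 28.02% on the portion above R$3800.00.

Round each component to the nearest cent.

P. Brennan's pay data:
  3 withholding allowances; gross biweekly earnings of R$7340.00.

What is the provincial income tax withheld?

Provincial Income Tax: taxable = R$7340.00 − 3×R$550.00 = R$5690.00
  R$546.16 + 28.02% × (R$5690.00 − R$3800.00) = R$546.16 + 28.02% × R$1890.00 = R$1075.74

R$1075.74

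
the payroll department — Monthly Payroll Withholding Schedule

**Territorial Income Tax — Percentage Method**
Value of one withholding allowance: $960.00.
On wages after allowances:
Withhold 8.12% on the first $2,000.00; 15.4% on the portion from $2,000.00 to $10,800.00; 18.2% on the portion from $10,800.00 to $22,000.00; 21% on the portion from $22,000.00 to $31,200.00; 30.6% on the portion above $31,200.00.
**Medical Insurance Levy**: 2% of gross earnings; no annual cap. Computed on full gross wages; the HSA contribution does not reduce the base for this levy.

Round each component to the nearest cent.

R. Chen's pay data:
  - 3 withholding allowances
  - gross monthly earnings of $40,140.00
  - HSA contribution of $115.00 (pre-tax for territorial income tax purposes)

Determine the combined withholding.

Territorial Income Tax: taxable = $40,140.00 − $115.00 − 3×$960.00 = $37,145.00
  $5,488.00 + 30.6% × ($37,145.00 − $31,200.00) = $5,488.00 + 30.6% × $5,945.00 = $7,307.17
Medical Insurance Levy: 2% × $40,140.00 = $802.80
Total: $7,307.17 + $802.80 = $8,109.97

$8,109.97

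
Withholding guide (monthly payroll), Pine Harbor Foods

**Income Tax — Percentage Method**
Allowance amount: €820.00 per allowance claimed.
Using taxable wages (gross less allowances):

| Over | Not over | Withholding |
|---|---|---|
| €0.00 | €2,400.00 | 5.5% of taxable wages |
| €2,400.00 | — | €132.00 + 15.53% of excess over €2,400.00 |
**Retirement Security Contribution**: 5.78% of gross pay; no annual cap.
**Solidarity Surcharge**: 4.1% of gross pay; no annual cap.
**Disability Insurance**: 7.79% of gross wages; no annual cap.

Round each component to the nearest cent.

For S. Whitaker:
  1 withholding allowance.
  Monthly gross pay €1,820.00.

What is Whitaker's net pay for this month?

Income Tax: taxable = €1,820.00 − 1×€820.00 = €1,000.00
  5.5% × €1,000.00 = €55.00
Retirement Security Contribution: 5.78% × €1,820.00 = €105.20
Solidarity Surcharge: 4.1% × €1,820.00 = €74.62
Disability Insurance: 7.79% × €1,820.00 = €141.78
Total withheld: €55.00 + €105.20 + €74.62 + €141.78 = €376.60
Net pay: €1,820.00 − €376.60 = €1,443.40

€1,443.40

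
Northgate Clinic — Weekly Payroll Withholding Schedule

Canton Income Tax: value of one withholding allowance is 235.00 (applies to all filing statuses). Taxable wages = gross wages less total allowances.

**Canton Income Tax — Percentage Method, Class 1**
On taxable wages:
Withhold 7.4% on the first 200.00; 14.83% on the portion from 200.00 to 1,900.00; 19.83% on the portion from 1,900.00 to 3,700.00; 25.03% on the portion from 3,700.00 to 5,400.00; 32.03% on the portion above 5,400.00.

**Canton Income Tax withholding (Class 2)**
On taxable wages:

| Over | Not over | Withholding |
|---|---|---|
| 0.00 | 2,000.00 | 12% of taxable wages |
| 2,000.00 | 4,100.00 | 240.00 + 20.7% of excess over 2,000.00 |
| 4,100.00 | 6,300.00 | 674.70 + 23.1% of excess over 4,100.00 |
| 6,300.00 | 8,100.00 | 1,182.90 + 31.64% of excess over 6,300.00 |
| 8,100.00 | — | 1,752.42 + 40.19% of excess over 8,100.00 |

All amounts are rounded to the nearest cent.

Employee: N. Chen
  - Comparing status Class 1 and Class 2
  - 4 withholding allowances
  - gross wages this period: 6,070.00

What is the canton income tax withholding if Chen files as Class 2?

Canton Income Tax (Class 2): taxable = 6,070.00 − 4×235.00 = 5,130.00
  674.70 + 23.1% × (5,130.00 − 4,100.00) = 674.70 + 23.1% × 1,030.00 = 912.63

912.63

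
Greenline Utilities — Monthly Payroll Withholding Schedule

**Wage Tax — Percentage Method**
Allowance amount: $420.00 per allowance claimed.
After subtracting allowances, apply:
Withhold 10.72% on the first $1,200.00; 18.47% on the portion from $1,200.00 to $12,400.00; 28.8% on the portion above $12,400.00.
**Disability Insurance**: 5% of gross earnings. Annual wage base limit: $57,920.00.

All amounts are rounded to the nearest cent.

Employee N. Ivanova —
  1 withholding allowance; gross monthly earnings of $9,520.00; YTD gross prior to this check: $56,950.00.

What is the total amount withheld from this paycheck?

Wage Tax: taxable = $9,520.00 − 1×$420.00 = $9,100.00
  $128.64 + 18.47% × ($9,100.00 − $1,200.00) = $128.64 + 18.47% × $7,900.00 = $1,587.77
Disability Insurance: cap $57,920.00 − YTD $56,950.00 = $970.00 subject; 5% × $970.00 = $48.50
Total: $1,587.77 + $48.50 = $1,636.27

$1,636.27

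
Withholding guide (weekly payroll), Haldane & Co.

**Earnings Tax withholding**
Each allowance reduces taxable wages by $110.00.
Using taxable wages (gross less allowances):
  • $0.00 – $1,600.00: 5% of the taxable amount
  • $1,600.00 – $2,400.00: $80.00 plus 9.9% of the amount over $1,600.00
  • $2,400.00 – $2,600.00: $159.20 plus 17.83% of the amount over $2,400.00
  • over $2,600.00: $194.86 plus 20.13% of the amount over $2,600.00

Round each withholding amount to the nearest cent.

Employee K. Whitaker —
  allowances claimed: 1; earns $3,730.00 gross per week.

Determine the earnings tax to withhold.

$400.19

Earnings Tax: taxable = $3,730.00 − 1×$110.00 = $3,620.00
  $194.86 + 20.13% × ($3,620.00 − $2,600.00) = $194.86 + 20.13% × $1,020.00 = $400.19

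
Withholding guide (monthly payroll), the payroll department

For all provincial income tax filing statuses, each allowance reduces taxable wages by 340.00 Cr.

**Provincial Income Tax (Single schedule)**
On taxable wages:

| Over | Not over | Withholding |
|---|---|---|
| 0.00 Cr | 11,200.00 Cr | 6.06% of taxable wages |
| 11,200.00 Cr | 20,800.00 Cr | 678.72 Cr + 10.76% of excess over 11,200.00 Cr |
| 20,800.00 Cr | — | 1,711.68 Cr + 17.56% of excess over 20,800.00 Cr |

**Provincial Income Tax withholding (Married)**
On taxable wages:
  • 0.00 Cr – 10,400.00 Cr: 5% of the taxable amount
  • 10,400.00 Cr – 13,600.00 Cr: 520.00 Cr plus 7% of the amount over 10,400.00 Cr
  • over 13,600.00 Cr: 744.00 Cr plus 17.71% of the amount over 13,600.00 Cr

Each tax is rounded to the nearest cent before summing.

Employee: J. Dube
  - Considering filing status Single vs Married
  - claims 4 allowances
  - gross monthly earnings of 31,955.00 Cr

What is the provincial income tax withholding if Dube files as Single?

3,431.68 Cr

Provincial Income Tax (Single): taxable = 31,955.00 Cr − 4×340.00 Cr = 30,595.00 Cr
  1,711.68 Cr + 17.56% × (30,595.00 Cr − 20,800.00 Cr) = 1,711.68 Cr + 17.56% × 9,795.00 Cr = 3,431.68 Cr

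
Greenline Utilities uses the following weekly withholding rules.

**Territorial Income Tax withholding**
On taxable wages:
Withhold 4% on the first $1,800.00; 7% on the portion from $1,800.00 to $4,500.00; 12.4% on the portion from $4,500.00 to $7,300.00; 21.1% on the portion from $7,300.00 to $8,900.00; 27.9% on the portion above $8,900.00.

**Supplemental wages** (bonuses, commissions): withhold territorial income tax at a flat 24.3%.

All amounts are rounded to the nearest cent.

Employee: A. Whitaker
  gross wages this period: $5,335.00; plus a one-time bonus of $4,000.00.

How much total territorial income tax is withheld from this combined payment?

$1,336.54

Territorial Income Tax: taxable = $5,335.00
  $261.00 + 12.4% × ($5,335.00 − $4,500.00) = $261.00 + 12.4% × $835.00 = $364.54
Supplemental (24.3% flat on bonus): 24.3% × $4,000.00 = $972.00
Total territorial income tax: $364.54 + $972.00 = $1,336.54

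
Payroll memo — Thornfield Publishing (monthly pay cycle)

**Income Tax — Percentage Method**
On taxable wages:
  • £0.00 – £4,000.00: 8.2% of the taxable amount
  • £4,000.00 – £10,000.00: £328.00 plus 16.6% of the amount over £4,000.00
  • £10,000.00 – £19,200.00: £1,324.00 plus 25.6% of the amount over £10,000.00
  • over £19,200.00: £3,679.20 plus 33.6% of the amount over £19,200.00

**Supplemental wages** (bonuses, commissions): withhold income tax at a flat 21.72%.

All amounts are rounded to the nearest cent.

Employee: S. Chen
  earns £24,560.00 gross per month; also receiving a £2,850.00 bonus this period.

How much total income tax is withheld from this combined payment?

Income Tax: taxable = £24,560.00
  £3,679.20 + 33.6% × (£24,560.00 − £19,200.00) = £3,679.20 + 33.6% × £5,360.00 = £5,480.16
Supplemental (21.72% flat on bonus): 21.72% × £2,850.00 = £619.02
Total income tax: £5,480.16 + £619.02 = £6,099.18

£6,099.18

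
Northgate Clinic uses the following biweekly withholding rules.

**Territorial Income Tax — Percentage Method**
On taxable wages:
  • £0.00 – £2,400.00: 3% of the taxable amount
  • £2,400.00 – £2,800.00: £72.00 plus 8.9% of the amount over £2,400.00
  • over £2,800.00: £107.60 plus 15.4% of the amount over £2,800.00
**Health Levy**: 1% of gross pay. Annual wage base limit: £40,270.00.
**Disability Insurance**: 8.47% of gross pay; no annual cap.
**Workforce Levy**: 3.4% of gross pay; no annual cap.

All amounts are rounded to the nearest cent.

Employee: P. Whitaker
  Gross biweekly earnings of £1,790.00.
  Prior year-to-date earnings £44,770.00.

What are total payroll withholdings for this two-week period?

£266.17

Territorial Income Tax: taxable = £1,790.00
  3% × £1,790.00 = £53.70
Health Levy: YTD £44,770.00 ≥ cap £40,270.00 → £0.00
Disability Insurance: 8.47% × £1,790.00 = £151.61
Workforce Levy: 3.4% × £1,790.00 = £60.86
Total: £53.70 + £0.00 + £151.61 + £60.86 = £266.17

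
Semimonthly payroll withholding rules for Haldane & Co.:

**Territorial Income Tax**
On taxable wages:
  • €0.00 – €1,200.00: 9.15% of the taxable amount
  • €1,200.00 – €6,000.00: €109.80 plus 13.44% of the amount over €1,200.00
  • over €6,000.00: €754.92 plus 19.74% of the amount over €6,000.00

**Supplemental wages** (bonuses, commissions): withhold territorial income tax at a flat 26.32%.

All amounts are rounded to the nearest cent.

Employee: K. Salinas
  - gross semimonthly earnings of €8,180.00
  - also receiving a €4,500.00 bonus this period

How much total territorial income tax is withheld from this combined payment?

€2,369.65

Territorial Income Tax: taxable = €8,180.00
  €754.92 + 19.74% × (€8,180.00 − €6,000.00) = €754.92 + 19.74% × €2,180.00 = €1,185.25
Supplemental (26.32% flat on bonus): 26.32% × €4,500.00 = €1,184.40
Total territorial income tax: €1,185.25 + €1,184.40 = €2,369.65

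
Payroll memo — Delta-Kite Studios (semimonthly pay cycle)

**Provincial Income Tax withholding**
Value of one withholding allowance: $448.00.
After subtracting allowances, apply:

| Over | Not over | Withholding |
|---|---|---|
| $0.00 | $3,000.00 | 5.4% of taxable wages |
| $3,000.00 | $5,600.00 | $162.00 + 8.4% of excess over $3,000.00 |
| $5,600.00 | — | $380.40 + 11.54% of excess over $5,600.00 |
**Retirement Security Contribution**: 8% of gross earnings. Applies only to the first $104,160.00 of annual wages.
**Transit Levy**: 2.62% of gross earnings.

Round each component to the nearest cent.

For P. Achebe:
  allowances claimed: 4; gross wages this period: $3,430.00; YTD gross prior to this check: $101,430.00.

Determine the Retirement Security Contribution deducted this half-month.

Retirement Security Contribution: cap $104,160.00 − YTD $101,430.00 = $2,730.00 subject; 8% × $2,730.00 = $218.40

$218.40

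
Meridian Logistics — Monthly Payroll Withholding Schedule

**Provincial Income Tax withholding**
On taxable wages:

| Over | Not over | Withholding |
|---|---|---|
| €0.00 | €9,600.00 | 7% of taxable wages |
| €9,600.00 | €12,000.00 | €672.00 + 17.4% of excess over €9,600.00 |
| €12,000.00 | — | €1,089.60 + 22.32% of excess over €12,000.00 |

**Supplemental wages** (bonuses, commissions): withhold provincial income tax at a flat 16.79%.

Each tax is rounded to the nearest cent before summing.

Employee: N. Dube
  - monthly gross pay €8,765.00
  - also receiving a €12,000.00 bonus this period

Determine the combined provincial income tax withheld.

Provincial Income Tax: taxable = €8,765.00
  7% × €8,765.00 = €613.55
Supplemental (16.79% flat on bonus): 16.79% × €12,000.00 = €2,014.80
Total provincial income tax: €613.55 + €2,014.80 = €2,628.35

€2,628.35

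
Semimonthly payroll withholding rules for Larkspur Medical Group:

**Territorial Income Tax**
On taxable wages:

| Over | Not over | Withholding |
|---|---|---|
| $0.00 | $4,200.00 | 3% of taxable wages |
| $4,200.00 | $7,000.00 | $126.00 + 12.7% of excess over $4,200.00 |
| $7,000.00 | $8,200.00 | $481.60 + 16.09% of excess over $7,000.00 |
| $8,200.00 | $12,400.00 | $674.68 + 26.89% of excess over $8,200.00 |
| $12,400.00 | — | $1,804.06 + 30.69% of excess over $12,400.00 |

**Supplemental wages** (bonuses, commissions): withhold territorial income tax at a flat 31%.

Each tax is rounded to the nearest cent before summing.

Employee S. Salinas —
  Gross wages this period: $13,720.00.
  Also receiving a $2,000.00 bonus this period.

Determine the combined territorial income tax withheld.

Territorial Income Tax: taxable = $13,720.00
  $1,804.06 + 30.69% × ($13,720.00 − $12,400.00) = $1,804.06 + 30.69% × $1,320.00 = $2,209.17
Supplemental (31% flat on bonus): 31% × $2,000.00 = $620.00
Total territorial income tax: $2,209.17 + $620.00 = $2,829.17

$2,829.17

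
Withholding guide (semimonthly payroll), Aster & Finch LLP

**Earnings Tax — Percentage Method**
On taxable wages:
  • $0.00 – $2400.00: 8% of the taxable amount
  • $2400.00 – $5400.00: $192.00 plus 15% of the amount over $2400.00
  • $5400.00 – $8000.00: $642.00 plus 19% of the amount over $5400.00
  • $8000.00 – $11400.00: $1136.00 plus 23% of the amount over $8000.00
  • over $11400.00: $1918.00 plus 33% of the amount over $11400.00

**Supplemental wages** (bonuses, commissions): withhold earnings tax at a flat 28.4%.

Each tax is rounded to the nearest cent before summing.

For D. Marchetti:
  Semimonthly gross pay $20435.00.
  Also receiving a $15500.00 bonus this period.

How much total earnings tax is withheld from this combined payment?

Earnings Tax: taxable = $20435.00
  $1918.00 + 33% × ($20435.00 − $11400.00) = $1918.00 + 33% × $9035.00 = $4899.55
Supplemental (28.4% flat on bonus): 28.4% × $15500.00 = $4402.00
Total earnings tax: $4899.55 + $4402.00 = $9301.55

$9301.55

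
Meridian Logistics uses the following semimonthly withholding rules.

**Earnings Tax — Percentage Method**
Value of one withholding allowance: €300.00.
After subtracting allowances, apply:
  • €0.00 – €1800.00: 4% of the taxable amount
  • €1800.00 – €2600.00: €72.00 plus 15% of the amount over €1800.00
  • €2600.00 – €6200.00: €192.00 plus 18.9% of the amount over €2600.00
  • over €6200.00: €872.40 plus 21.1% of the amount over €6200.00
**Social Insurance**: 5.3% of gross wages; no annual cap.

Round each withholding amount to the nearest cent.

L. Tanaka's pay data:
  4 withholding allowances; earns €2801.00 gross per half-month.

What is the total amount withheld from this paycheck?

Earnings Tax: taxable = €2801.00 − 4×€300.00 = €1601.00
  4% × €1601.00 = €64.04
Social Insurance: 5.3% × €2801.00 = €148.45
Total: €64.04 + €148.45 = €212.49

€212.49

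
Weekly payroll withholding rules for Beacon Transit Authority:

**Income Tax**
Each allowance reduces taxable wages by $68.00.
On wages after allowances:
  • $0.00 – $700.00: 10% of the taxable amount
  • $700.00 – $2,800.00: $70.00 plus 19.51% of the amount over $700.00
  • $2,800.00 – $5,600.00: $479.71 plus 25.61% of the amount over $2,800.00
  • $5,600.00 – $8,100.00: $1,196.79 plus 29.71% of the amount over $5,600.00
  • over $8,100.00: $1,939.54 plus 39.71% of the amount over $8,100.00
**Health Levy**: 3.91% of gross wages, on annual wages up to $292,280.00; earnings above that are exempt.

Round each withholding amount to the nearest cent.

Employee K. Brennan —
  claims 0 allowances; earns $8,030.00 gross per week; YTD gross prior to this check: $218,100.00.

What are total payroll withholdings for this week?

$2,232.71

Income Tax: taxable = $8,030.00
  $1,196.79 + 29.71% × ($8,030.00 − $5,600.00) = $1,196.79 + 29.71% × $2,430.00 = $1,918.74
Health Levy: 3.91% × $8,030.00 = $313.97
Total: $1,918.74 + $313.97 = $2,232.71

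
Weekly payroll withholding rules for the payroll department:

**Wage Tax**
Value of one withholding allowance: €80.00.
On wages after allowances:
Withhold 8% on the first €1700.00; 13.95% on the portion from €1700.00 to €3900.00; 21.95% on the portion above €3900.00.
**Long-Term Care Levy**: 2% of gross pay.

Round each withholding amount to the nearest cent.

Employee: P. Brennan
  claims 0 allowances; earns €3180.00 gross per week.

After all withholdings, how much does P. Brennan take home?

Wage Tax: taxable = €3180.00
  €136.00 + 13.95% × (€3180.00 − €1700.00) = €136.00 + 13.95% × €1480.00 = €342.46
Long-Term Care Levy: 2% × €3180.00 = €63.60
Total withheld: €342.46 + €63.60 = €406.06
Net pay: €3180.00 − €406.06 = €2773.94

€2773.94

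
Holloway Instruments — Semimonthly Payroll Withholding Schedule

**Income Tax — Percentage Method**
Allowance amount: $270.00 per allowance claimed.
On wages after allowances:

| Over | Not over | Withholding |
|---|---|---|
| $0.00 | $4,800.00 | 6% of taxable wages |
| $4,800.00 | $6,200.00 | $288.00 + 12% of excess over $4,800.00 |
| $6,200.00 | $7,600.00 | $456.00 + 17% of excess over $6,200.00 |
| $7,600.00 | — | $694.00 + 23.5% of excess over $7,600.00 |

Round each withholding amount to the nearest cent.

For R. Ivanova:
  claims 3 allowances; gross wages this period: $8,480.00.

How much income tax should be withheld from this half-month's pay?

$710.45

Income Tax: taxable = $8,480.00 − 3×$270.00 = $7,670.00
  $694.00 + 23.5% × ($7,670.00 − $7,600.00) = $694.00 + 23.5% × $70.00 = $710.45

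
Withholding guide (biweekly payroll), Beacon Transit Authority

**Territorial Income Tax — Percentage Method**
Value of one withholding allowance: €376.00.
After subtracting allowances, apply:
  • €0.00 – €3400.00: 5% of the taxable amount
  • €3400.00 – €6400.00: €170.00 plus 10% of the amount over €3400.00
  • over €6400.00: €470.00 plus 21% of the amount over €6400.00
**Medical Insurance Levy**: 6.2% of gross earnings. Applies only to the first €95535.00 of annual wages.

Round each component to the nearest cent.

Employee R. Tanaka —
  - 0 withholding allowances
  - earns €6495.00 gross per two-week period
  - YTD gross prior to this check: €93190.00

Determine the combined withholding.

Territorial Income Tax: taxable = €6495.00
  €470.00 + 21% × (€6495.00 − €6400.00) = €470.00 + 21% × €95.00 = €489.95
Medical Insurance Levy: cap €95535.00 − YTD €93190.00 = €2345.00 subject; 6.2% × €2345.00 = €145.39
Total: €489.95 + €145.39 = €635.34

€635.34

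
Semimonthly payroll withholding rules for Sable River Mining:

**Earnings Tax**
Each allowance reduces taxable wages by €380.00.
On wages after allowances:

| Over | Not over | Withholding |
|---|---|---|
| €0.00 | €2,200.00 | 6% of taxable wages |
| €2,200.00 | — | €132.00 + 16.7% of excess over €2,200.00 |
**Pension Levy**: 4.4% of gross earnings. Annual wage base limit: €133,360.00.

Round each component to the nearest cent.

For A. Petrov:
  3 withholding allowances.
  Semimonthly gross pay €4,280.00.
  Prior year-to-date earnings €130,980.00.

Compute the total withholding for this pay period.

€393.70

Earnings Tax: taxable = €4,280.00 − 3×€380.00 = €3,140.00
  €132.00 + 16.7% × (€3,140.00 − €2,200.00) = €132.00 + 16.7% × €940.00 = €288.98
Pension Levy: cap €133,360.00 − YTD €130,980.00 = €2,380.00 subject; 4.4% × €2,380.00 = €104.72
Total: €288.98 + €104.72 = €393.70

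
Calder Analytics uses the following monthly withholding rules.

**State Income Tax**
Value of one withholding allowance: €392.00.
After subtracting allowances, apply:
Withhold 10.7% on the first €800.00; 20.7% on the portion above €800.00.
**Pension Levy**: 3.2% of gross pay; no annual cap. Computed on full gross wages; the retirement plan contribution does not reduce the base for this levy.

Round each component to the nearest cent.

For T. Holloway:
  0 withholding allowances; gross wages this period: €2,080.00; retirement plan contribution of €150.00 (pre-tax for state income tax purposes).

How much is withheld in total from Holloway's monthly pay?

State Income Tax: taxable = €2,080.00 − €150.00 = €1,930.00
  €85.60 + 20.7% × (€1,930.00 − €800.00) = €85.60 + 20.7% × €1,130.00 = €319.51
Pension Levy: 3.2% × €2,080.00 = €66.56
Total: €319.51 + €66.56 = €386.07

€386.07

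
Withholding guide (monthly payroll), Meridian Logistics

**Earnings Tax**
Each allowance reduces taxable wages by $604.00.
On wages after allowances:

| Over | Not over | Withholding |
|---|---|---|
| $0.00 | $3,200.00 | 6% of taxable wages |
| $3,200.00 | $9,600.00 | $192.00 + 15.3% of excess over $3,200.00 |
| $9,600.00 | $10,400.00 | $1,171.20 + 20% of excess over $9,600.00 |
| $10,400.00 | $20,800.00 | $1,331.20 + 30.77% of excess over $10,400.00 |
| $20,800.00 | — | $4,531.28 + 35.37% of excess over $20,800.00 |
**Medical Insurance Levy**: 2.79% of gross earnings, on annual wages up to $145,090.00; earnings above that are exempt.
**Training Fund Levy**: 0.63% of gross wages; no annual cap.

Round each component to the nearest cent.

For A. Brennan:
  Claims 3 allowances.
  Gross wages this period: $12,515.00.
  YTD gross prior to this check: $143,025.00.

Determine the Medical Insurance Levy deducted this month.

$57.61

Medical Insurance Levy: cap $145,090.00 − YTD $143,025.00 = $2,065.00 subject; 2.79% × $2,065.00 = $57.61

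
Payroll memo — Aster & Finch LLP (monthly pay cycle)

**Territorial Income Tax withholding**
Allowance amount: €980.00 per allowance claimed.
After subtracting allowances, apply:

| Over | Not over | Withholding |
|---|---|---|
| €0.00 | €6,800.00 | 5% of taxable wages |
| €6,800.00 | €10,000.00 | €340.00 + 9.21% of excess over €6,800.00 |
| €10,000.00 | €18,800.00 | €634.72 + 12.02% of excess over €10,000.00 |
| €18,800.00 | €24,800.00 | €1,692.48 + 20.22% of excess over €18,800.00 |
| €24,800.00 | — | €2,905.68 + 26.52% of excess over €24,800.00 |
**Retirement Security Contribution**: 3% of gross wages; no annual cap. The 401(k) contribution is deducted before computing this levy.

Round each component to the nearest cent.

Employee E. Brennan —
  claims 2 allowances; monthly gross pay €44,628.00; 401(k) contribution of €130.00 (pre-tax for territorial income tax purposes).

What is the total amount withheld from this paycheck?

€8,944.74

Territorial Income Tax: taxable = €44,628.00 − €130.00 − 2×€980.00 = €42,538.00
  €2,905.68 + 26.52% × (€42,538.00 − €24,800.00) = €2,905.68 + 26.52% × €17,738.00 = €7,609.80
Retirement Security Contribution: 3% × €44,498.00 = €1,334.94
Total: €7,609.80 + €1,334.94 = €8,944.74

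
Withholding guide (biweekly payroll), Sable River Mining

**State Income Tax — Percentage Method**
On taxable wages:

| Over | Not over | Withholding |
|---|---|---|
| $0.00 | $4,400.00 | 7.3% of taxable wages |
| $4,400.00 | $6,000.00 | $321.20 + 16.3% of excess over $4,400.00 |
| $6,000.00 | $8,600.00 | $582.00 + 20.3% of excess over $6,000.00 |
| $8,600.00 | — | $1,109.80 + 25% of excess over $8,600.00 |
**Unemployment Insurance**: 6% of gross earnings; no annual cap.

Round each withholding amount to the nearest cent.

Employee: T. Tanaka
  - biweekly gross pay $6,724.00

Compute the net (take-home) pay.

State Income Tax: taxable = $6,724.00
  $582.00 + 20.3% × ($6,724.00 − $6,000.00) = $582.00 + 20.3% × $724.00 = $728.97
Unemployment Insurance: 6% × $6,724.00 = $403.44
Total withheld: $728.97 + $403.44 = $1,132.41
Net pay: $6,724.00 − $1,132.41 = $5,591.59

$5,591.59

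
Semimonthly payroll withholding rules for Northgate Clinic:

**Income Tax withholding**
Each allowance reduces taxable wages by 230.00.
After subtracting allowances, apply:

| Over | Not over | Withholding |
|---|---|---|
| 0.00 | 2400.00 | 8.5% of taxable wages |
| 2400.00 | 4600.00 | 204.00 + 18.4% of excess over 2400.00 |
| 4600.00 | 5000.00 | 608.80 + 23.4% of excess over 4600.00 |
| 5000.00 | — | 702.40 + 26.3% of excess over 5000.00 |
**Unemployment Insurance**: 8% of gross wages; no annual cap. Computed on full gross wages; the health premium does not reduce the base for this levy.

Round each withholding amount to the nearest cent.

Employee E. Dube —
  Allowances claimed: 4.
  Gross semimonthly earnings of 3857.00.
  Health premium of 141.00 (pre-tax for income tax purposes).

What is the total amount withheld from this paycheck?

585.42

Income Tax: taxable = 3857.00 − 141.00 − 4×230.00 = 2796.00
  204.00 + 18.4% × (2796.00 − 2400.00) = 204.00 + 18.4% × 396.00 = 276.86
Unemployment Insurance: 8% × 3857.00 = 308.56
Total: 276.86 + 308.56 = 585.42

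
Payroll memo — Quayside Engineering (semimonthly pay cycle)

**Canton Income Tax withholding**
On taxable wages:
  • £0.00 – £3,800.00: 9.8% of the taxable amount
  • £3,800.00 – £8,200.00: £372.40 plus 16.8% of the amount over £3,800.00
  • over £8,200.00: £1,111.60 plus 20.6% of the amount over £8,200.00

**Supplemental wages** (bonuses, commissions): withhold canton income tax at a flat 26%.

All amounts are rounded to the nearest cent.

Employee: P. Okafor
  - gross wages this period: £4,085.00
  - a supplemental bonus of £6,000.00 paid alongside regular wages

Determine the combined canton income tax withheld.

Canton Income Tax: taxable = £4,085.00
  £372.40 + 16.8% × (£4,085.00 − £3,800.00) = £372.40 + 16.8% × £285.00 = £420.28
Supplemental (26% flat on bonus): 26% × £6,000.00 = £1,560.00
Total canton income tax: £420.28 + £1,560.00 = £1,980.28

£1,980.28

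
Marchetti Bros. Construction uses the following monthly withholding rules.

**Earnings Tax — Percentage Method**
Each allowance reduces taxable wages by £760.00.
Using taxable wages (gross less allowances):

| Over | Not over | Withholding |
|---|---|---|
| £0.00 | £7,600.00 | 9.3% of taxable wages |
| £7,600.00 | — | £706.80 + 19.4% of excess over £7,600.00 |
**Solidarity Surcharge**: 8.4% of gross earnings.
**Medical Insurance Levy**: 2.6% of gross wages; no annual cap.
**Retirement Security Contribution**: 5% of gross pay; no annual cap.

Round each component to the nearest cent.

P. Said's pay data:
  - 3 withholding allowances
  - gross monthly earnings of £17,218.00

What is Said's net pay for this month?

£12,332.75

Earnings Tax: taxable = £17,218.00 − 3×£760.00 = £14,938.00
  £706.80 + 19.4% × (£14,938.00 − £7,600.00) = £706.80 + 19.4% × £7,338.00 = £2,130.37
Solidarity Surcharge: 8.4% × £17,218.00 = £1,446.31
Medical Insurance Levy: 2.6% × £17,218.00 = £447.67
Retirement Security Contribution: 5% × £17,218.00 = £860.90
Total withheld: £2,130.37 + £1,446.31 + £447.67 + £860.90 = £4,885.25
Net pay: £17,218.00 − £4,885.25 = £12,332.75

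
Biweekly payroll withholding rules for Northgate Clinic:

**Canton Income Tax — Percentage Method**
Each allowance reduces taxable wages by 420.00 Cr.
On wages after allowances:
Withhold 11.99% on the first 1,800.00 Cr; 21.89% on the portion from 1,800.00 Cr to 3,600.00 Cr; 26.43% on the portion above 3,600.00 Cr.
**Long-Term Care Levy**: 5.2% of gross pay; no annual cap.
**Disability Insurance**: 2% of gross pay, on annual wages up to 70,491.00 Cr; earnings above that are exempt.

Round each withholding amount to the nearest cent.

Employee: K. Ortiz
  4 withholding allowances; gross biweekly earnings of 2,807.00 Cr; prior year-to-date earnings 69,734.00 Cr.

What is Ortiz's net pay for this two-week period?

2,510.77 Cr

Canton Income Tax: taxable = 2,807.00 Cr − 4×420.00 Cr = 1,127.00 Cr
  11.99% × 1,127.00 Cr = 135.13 Cr
Long-Term Care Levy: 5.2% × 2,807.00 Cr = 145.96 Cr
Disability Insurance: cap 70,491.00 Cr − YTD 69,734.00 Cr = 757.00 Cr subject; 2% × 757.00 Cr = 15.14 Cr
Total withheld: 135.13 Cr + 145.96 Cr + 15.14 Cr = 296.23 Cr
Net pay: 2,807.00 Cr − 296.23 Cr = 2,510.77 Cr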